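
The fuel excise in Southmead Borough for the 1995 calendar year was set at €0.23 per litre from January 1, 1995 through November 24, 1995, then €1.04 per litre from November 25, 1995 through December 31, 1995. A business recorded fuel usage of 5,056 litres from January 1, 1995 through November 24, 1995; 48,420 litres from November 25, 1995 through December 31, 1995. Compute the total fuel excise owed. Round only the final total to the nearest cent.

January 1 – November 24, 1995: 5,056 litres at €0.23/litre → €1,162.88
November 25 – December 31, 1995: 48,420 litres at €1.04/litre → €50,356.80

€51,519.68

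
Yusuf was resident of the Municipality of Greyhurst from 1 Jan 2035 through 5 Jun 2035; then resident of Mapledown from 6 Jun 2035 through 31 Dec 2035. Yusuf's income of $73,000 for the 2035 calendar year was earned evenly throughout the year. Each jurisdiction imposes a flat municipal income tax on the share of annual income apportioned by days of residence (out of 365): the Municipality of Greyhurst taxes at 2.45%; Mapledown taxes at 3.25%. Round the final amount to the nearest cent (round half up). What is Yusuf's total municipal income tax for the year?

The Municipality of Greyhurst, 1 Jan – 5 Jun 2035: 156 days → $73,000 × 2.45% × 156/365 = $764.4000
Mapledown, 6 Jun – 31 Dec 2035: 209 days → $73,000 × 3.25% × 209/365 = $1,358.5000
Total = $2,122.9000

$2,122.90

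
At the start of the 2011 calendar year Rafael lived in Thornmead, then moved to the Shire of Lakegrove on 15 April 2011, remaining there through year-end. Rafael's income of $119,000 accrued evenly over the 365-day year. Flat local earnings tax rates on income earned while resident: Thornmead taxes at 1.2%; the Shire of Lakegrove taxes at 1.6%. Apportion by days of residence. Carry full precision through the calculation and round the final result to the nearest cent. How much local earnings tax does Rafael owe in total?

$1,768.37

Thornmead, 1 January – 14 April 2011: 104 days → $119,000 × 1.2% × 104/365 = $406.8822
The Shire of Lakegrove, 15 April – 31 December 2011: 261 days → $119,000 × 1.6% × 261/365 = $1,361.4904
Total = $1,768.3726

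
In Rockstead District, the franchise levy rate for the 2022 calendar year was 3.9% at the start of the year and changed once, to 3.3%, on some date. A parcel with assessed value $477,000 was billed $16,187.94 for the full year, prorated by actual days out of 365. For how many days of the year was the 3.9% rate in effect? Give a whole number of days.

57 days

Let d = days at the first rate; then 365 − d days at the second rate.
$477,000 × [3.9%·d + 3.3%·(365−d)] / 365 = $16,187.94
Solving gives d = 57, so the new rate took effect on 27 February 2022.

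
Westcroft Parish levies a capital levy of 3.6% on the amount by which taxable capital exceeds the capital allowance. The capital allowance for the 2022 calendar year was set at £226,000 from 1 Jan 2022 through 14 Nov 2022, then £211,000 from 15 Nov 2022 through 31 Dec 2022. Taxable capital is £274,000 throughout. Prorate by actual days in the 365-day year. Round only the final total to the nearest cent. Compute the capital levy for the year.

£1,797.53

1 Jan – 14 Nov 2022: 318 days, exemption £226,000 → (£274,000 − £226,000) × 3.6% × 318/365 = £1,505.4904
15 Nov – 31 Dec 2022: 47 days, exemption £211,000 → (£274,000 − £211,000) × 3.6% × 47/365 = £292.0438
Total = £1,797.5342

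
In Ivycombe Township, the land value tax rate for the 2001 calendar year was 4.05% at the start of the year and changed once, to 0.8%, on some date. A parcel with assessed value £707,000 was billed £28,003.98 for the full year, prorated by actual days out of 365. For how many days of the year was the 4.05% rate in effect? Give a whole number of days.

Let d = days at the first rate; then 365 − d days at the second rate.
£707,000 × [4.05%·d + 0.8%·(365−d)] / 365 = £28,003.98
Solving gives d = 355, so the new rate took effect on 22 December 2001.

355 days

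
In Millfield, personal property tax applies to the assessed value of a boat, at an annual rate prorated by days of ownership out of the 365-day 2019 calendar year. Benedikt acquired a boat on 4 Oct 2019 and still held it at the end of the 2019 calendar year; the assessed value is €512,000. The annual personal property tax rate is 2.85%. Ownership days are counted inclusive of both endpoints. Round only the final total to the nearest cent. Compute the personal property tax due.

€3,558.05

Days held (4 Oct – 31 Dec 2019): 89 out of 365
Tax = €512,000 × 2.85% × 89/365 = €3,558.0493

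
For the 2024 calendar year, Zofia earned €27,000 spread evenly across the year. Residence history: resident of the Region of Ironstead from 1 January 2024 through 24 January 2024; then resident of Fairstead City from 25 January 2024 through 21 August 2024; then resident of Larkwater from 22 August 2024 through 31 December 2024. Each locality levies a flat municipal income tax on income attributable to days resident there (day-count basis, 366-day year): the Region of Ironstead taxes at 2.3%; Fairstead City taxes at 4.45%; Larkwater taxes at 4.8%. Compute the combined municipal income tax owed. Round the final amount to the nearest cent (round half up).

The Region of Ironstead, 1 January – 24 January 2024: 24 days → €27,000 × 2.3% × 24/366 = €40.7213
Fairstead City, 25 January – 21 August 2024: 210 days → €27,000 × 4.45% × 210/366 = €689.3852
Larkwater, 22 August – 31 December 2024: 132 days → €27,000 × 4.8% × 132/366 = €467.4098
Total = €1,197.5164

€1,197.52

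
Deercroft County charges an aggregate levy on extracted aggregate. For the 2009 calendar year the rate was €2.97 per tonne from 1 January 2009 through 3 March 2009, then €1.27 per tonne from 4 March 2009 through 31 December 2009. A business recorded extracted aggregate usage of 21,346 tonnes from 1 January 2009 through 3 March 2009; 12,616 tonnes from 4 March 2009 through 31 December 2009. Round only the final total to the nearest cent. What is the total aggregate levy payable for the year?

€79,419.94

1 January – 3 March 2009: 21,346 tonnes at €2.97/tonne → €63,397.62
4 March – 31 December 2009: 12,616 tonnes at €1.27/tonne → €16,022.32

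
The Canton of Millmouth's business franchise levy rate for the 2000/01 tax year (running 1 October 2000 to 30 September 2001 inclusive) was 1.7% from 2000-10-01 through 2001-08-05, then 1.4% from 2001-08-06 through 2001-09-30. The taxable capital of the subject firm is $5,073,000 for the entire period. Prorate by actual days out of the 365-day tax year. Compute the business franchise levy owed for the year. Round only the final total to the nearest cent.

2000-10-01 to 2001-08-05: 309 days at 1.7% → $5,073,000 × 1.7% × 309/365 = $73,009.5041
2001-08-06 to 2001-09-30: 56 days at 1.4% → $5,073,000 × 1.4% × 56/365 = $10,896.5260
Total = $83,906.0301

$83,906.03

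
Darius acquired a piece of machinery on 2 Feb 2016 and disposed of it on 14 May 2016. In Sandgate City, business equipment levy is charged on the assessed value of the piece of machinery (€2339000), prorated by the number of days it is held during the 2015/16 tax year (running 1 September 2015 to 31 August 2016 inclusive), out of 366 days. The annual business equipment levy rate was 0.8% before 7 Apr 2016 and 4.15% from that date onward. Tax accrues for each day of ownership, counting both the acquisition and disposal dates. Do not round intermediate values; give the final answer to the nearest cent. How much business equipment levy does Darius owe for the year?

2 Feb – 6 Apr 2016: 65 days at 0.8% → €2339000 × 0.8% × 65/366 = €3323.1694
7 Apr – 14 May 2016: 38 days at 4.15% → €2339000 × 4.15% × 38/366 = €10078.1503
Total = €13401.3197

€13401.32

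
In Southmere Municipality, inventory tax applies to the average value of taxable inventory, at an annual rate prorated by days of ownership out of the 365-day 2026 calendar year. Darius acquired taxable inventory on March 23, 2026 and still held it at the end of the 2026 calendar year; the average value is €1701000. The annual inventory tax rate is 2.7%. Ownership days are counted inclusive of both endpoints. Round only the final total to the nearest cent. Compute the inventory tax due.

€35734.98

Days held (March 23 – December 31, 2026): 284 out of 365
Tax = €1701000 × 2.7% × 284/365 = €35734.9808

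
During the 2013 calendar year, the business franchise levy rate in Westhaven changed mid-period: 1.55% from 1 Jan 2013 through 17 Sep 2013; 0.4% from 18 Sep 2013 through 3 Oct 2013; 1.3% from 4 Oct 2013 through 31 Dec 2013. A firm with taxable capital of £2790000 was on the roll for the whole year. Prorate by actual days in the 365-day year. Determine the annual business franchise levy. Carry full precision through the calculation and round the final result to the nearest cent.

1 Jan – 17 Sep 2013: 260 days at 1.55% → £2790000 × 1.55% × 260/365 = £30804.6575
18 Sep – 3 Oct 2013: 16 days at 0.4% → £2790000 × 0.4% × 16/365 = £489.2055
4 Oct – 31 Dec 2013: 89 days at 1.3% → £2790000 × 1.3% × 89/365 = £8843.9178
Total = £40137.7808

£40137.78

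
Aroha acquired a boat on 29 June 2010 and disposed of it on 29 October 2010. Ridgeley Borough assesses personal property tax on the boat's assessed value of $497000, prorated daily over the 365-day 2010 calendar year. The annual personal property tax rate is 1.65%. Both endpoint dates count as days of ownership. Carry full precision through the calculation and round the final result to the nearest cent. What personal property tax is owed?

$2763.46

Days held (29 June – 29 October 2010): 123 out of 365
Tax = $497000 × 1.65% × 123/365 = $2763.4562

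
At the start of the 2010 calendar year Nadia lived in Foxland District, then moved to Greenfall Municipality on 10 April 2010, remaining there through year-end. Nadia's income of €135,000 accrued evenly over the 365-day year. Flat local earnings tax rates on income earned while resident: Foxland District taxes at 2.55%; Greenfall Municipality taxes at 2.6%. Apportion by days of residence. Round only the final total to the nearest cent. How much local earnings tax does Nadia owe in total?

Foxland District, 1 January – 9 April 2010: 99 days → €135,000 × 2.55% × 99/365 = €933.7192
Greenfall Municipality, 10 April – 31 December 2010: 266 days → €135,000 × 2.6% × 266/365 = €2,557.9726
Total = €3,491.6918

€3,491.69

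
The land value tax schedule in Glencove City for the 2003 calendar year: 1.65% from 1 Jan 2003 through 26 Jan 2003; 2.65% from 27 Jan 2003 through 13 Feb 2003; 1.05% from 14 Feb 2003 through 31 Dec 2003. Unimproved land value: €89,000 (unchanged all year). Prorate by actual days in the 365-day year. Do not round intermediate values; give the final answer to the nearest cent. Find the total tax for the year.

1 Jan – 26 Jan 2003: 26 days at 1.65% → €89,000 × 1.65% × 26/365 = €104.6055
27 Jan – 13 Feb 2003: 18 days at 2.65% → €89,000 × 2.65% × 18/365 = €116.3096
14 Feb – 31 Dec 2003: 321 days at 1.05% → €89,000 × 1.05% × 321/365 = €821.8479
Total = €1,042.7630

€1,042.76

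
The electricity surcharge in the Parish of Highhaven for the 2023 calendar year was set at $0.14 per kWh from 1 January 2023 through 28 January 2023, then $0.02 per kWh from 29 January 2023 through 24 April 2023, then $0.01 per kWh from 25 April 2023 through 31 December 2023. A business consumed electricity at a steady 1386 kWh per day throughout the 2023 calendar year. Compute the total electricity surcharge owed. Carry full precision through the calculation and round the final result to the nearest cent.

$11,295.90

1 January – 28 January 2023: 28 days × 1386 kWh/day = 38,808 kWh at $0.14/kWh → $5,433.12
29 January – 24 April 2023: 86 days × 1386 kWh/day = 119,196 kWh at $0.02/kWh → $2,383.92
25 April – 31 December 2023: 251 days × 1386 kWh/day = 347,886 kWh at $0.01/kWh → $3,478.86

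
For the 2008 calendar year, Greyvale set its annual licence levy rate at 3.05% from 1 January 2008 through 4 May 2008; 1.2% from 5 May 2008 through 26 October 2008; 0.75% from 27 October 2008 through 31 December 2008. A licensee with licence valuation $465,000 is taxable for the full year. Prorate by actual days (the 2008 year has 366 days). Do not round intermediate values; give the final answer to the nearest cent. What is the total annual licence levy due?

1 January – 4 May 2008: 125 days at 3.05% → $465,000 × 3.05% × 125/366 = $4,843.7500
5 May – 26 October 2008: 175 days at 1.2% → $465,000 × 1.2% × 175/366 = $2,668.0328
27 October – 31 December 2008: 66 days at 0.75% → $465,000 × 0.75% × 66/366 = $628.8934
Total = $8,140.6762

$8,140.68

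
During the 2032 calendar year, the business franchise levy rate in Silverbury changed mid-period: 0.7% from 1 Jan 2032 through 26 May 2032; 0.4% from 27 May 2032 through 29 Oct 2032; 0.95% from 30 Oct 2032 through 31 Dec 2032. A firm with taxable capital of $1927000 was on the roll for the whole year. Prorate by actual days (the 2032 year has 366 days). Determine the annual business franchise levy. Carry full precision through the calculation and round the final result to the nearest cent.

$11854.21

1 Jan – 26 May 2032: 147 days at 0.7% → $1927000 × 0.7% × 147/366 = $5417.7131
27 May – 29 Oct 2032: 156 days at 0.4% → $1927000 × 0.4% × 156/366 = $3285.3770
30 Oct – 31 Dec 2032: 63 days at 0.95% → $1927000 × 0.95% × 63/366 = $3151.1189
Total = $11854.2090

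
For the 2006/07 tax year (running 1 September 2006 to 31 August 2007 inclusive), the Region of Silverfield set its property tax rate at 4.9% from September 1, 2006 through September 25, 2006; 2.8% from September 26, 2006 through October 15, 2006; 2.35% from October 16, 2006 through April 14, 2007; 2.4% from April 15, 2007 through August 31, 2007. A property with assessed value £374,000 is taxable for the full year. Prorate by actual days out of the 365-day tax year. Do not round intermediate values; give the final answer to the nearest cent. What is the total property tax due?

£9,605.65

September 1 – September 25, 2006: 25 days at 4.9% → £374,000 × 4.9% × 25/365 = £1,255.2055
September 26 – October 15, 2006: 20 days at 2.8% → £374,000 × 2.8% × 20/365 = £573.8082
October 16, 2006 – April 14, 2007: 181 days at 2.35% → £374,000 × 2.35% × 181/365 = £4,358.3808
April 15 – August 31, 2007: 139 days at 2.4% → £374,000 × 2.4% × 139/365 = £3,418.2575
Total = £9,605.6521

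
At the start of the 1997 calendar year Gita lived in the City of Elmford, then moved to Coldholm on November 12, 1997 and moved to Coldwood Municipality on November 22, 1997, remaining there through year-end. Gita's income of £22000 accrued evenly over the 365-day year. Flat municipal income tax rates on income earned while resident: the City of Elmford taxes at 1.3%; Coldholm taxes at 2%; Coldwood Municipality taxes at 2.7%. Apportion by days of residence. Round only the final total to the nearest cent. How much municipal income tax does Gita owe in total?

The City of Elmford, January 1 – November 11, 1997: 315 days → £22000 × 1.3% × 315/365 = £246.8219
Coldholm, November 12 – November 21, 1997: 10 days → £22000 × 2% × 10/365 = £12.0548
Coldwood Municipality, November 22 – December 31, 1997: 40 days → £22000 × 2.7% × 40/365 = £65.0959
Total = £323.9726

£323.97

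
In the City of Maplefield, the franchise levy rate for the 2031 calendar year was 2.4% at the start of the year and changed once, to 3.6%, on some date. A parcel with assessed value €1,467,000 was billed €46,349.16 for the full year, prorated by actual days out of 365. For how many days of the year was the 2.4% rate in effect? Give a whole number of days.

Let d = days at the first rate; then 365 − d days at the second rate.
€1,467,000 × [2.4%·d + 3.6%·(365−d)] / 365 = €46,349.16
Solving gives d = 134, so the new rate took effect on 15 May 2031.

134 days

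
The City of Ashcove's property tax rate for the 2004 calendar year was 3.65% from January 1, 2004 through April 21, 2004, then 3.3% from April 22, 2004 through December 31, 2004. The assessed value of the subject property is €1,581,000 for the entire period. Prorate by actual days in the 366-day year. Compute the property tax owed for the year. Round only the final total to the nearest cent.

January 1 – April 21, 2004: 112 days at 3.65% → €1,581,000 × 3.65% × 112/366 = €17,658.8197
April 22 – December 31, 2004: 254 days at 3.3% → €1,581,000 × 3.3% × 254/366 = €36,207.4918
Total = €53,866.3115

€53,866.31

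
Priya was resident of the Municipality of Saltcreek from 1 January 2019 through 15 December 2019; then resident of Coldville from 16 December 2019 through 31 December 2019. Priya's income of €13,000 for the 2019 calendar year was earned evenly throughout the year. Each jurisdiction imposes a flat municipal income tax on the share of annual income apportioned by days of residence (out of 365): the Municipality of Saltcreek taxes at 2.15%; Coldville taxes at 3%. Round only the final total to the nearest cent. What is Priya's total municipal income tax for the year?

The Municipality of Saltcreek, 1 January – 15 December 2019: 349 days → €13,000 × 2.15% × 349/365 = €267.2479
Coldville, 16 December – 31 December 2019: 16 days → €13,000 × 3% × 16/365 = €17.0959
Total = €284.3438

€284.34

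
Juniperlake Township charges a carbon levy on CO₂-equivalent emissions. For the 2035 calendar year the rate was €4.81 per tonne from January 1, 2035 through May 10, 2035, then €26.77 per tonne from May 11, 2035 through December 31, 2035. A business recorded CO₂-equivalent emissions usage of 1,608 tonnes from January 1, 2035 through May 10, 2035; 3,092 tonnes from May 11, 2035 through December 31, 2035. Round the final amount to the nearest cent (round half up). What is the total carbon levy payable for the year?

January 1 – May 10, 2035: 1,608 tonnes at €4.81/tonne → €7,734.48
May 11 – December 31, 2035: 3,092 tonnes at €26.77/tonne → €82,772.84

€90,507.32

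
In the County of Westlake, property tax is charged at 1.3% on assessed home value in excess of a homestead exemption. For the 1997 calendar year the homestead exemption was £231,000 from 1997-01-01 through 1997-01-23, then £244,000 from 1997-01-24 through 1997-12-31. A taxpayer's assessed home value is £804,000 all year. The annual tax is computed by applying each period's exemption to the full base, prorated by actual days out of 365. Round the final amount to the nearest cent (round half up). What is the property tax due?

1997-01-01 to 1997-01-23: 23 days, exemption £231,000 → (£804,000 − £231,000) × 1.3% × 23/365 = £469.3890
1997-01-24 to 1997-12-31: 342 days, exemption £244,000 → (£804,000 − £244,000) × 1.3% × 342/365 = £6,821.2603
Total = £7,290.6493

£7,290.65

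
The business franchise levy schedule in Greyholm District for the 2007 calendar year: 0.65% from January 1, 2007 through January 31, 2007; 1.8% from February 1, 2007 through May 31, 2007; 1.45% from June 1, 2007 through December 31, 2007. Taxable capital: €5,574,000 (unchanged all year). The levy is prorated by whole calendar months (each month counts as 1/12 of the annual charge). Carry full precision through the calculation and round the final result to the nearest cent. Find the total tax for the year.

January 1 – January 31, 2007: 1 month at 0.65% → €5,574,000 × 0.65% × 1/12 = €3,019.2500
February 1 – May 31, 2007: 4 months at 1.8% → €5,574,000 × 1.8% × 4/12 = €33,444.0000
June 1 – December 31, 2007: 7 months at 1.45% → €5,574,000 × 1.45% × 7/12 = €47,146.7500
Total = €83,610.0000

€83,610.00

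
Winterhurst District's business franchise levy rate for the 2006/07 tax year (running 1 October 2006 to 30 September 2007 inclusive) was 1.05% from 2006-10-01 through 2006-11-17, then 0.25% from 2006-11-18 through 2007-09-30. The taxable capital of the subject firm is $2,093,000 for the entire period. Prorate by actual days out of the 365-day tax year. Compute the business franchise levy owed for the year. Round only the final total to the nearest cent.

2006-10-01 to 2006-11-17: 48 days at 1.05% → $2,093,000 × 1.05% × 48/365 = $2,890.0603
2006-11-18 to 2007-09-30: 317 days at 0.25% → $2,093,000 × 0.25% × 317/365 = $4,544.3904
Total = $7,434.4507

$7,434.45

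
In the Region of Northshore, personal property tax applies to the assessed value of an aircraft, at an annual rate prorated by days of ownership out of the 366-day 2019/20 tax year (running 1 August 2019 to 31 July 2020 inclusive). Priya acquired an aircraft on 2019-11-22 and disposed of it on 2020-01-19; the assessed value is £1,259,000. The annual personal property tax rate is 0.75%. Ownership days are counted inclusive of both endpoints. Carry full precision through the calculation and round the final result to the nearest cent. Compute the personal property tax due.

£1,522.15

Days held (2019-11-22 to 2020-01-19): 59 out of 366
Tax = £1,259,000 × 0.75% × 59/366 = £1,522.1516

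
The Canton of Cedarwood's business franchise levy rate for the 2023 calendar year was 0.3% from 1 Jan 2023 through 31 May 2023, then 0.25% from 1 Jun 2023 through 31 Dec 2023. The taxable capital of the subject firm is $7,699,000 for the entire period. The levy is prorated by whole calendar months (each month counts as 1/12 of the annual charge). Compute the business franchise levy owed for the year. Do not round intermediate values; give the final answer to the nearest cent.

1 Jan – 31 May 2023: 5 months at 0.3% → $7,699,000 × 0.3% × 5/12 = $9,623.7500
1 Jun – 31 Dec 2023: 7 months at 0.25% → $7,699,000 × 0.25% × 7/12 = $11,227.7083
Total = $20,851.4583

$20,851.46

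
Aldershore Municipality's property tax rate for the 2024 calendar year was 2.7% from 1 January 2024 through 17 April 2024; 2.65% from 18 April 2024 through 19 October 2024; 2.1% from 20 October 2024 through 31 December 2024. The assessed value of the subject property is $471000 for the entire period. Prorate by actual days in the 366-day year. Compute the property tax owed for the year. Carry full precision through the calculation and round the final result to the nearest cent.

1 January – 17 April 2024: 108 days at 2.7% → $471000 × 2.7% × 108/366 = $3752.5574
18 April – 19 October 2024: 185 days at 2.65% → $471000 × 2.65% × 185/366 = $6308.9549
20 October – 31 December 2024: 73 days at 2.1% → $471000 × 2.1% × 73/366 = $1972.7951
Total = $12034.3074

$12034.31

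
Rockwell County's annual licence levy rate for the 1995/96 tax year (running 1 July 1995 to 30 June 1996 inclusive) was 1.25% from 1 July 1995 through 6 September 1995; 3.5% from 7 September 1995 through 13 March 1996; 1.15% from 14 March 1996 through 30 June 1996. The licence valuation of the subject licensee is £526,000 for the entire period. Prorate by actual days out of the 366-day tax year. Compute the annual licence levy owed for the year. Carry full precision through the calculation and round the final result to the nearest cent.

1 July – 6 September 1995: 68 days at 1.25% → £526,000 × 1.25% × 68/366 = £1,221.5847
7 September 1995 – 13 March 1996: 189 days at 3.5% → £526,000 × 3.5% × 189/366 = £9,506.8033
14 March – 30 June 1996: 109 days at 1.15% → £526,000 × 1.15% × 109/366 = £1,801.4781
Total = £12,529.8661

£12,529.87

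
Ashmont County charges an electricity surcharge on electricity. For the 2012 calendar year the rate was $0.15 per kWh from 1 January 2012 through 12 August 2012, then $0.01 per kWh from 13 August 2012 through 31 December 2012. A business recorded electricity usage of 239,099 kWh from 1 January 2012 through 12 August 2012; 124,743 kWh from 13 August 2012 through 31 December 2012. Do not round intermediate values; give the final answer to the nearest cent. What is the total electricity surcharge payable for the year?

1 January – 12 August 2012: 239,099 kWh at $0.15/kWh → $35864.85
13 August – 31 December 2012: 124,743 kWh at $0.01/kWh → $1247.43

$37112.28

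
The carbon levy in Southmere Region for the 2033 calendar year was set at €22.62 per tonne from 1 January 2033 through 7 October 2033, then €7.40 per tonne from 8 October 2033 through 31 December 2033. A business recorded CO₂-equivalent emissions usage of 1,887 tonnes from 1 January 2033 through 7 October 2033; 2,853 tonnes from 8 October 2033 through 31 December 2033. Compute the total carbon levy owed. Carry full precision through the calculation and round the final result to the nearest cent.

1 January – 7 October 2033: 1,887 tonnes at €22.62/tonne → €42683.94
8 October – 31 December 2033: 2,853 tonnes at €7.40/tonne → €21112.20

€63796.14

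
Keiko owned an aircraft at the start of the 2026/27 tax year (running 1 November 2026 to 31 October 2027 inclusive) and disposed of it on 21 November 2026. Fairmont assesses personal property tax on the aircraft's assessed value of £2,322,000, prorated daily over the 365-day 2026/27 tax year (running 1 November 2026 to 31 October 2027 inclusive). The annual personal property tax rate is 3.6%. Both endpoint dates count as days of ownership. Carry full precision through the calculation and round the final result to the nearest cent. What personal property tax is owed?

Days held (1 November – 21 November 2026): 21 out of 365
Tax = £2,322,000 × 3.6% × 21/365 = £4,809.4027

£4,809.40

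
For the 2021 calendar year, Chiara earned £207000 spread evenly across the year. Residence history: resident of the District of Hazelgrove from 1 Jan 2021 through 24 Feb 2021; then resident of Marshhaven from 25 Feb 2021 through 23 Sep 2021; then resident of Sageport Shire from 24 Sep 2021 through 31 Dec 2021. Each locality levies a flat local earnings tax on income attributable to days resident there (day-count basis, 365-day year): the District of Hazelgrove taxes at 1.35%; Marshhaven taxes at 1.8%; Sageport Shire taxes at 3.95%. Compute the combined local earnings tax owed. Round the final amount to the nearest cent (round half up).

The District of Hazelgrove, 1 Jan – 24 Feb 2021: 55 days → £207000 × 1.35% × 55/365 = £421.0890
Marshhaven, 25 Feb – 23 Sep 2021: 211 days → £207000 × 1.8% × 211/365 = £2153.9342
Sageport Shire, 24 Sep – 31 Dec 2021: 99 days → £207000 × 3.95% × 99/365 = £2217.7356
Total = £4792.7589

£4792.76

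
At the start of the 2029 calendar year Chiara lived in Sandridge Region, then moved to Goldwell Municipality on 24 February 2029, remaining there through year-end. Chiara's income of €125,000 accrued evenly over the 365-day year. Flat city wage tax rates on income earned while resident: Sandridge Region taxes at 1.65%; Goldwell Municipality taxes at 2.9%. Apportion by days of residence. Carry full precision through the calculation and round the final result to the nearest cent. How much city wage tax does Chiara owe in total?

Sandridge Region, 1 January – 23 February 2029: 54 days → €125,000 × 1.65% × 54/365 = €305.1370
Goldwell Municipality, 24 February – 31 December 2029: 311 days → €125,000 × 2.9% × 311/365 = €3,088.6986
Total = €3,393.8356

€3,393.84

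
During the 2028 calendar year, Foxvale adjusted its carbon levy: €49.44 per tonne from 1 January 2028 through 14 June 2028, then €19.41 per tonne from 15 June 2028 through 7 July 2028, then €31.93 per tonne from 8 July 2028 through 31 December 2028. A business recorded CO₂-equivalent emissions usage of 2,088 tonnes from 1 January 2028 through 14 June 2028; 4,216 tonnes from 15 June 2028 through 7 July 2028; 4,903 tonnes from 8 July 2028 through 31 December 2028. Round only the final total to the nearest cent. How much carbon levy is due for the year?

1 January – 14 June 2028: 2,088 tonnes at €49.44/tonne → €103230.72
15 June – 7 July 2028: 4,216 tonnes at €19.41/tonne → €81832.56
8 July – 31 December 2028: 4,903 tonnes at €31.93/tonne → €156552.79

€341616.07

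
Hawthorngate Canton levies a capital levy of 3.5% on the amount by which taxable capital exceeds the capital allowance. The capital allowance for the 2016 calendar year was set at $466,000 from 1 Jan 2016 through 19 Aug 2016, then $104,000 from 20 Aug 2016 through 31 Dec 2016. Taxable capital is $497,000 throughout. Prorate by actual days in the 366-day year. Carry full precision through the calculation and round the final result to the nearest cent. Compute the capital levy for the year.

$5,723.74

1 Jan – 19 Aug 2016: 232 days, exemption $466,000 → ($497,000 − $466,000) × 3.5% × 232/366 = $687.7596
20 Aug – 31 Dec 2016: 134 days, exemption $104,000 → ($497,000 − $104,000) × 3.5% × 134/366 = $5,035.9836
Total = $5,723.7432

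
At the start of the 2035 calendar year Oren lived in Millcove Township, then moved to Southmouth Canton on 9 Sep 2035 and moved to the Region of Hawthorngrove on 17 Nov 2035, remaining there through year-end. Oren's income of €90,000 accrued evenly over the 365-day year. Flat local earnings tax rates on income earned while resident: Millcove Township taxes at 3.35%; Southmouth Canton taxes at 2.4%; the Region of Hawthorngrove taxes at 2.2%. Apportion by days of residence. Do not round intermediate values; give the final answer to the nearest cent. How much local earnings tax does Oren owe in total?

€2,725.77

Millcove Township, 1 Jan – 8 Sep 2035: 251 days → €90,000 × 3.35% × 251/365 = €2,073.3288
Southmouth Canton, 9 Sep – 16 Nov 2035: 69 days → €90,000 × 2.4% × 69/365 = €408.3288
The Region of Hawthorngrove, 17 Nov – 31 Dec 2035: 45 days → €90,000 × 2.2% × 45/365 = €244.1096
Total = €2,725.7671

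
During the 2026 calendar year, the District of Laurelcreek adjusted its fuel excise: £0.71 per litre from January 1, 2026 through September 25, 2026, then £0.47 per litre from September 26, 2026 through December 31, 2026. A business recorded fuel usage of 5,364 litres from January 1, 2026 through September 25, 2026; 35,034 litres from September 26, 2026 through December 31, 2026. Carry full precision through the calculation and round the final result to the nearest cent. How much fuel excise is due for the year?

January 1 – September 25, 2026: 5,364 litres at £0.71/litre → £3,808.44
September 26 – December 31, 2026: 35,034 litres at £0.47/litre → £16,465.98

£20,274.42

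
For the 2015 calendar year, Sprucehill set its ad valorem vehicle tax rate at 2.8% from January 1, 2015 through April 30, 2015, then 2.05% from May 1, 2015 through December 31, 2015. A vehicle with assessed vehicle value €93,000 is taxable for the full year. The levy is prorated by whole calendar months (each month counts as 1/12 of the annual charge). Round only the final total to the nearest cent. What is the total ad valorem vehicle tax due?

January 1 – April 30, 2015: 4 months at 2.8% → €93,000 × 2.8% × 4/12 = €868.0000
May 1 – December 31, 2015: 8 months at 2.05% → €93,000 × 2.05% × 8/12 = €1,271.0000
Total = €2,139.0000

€2,139.00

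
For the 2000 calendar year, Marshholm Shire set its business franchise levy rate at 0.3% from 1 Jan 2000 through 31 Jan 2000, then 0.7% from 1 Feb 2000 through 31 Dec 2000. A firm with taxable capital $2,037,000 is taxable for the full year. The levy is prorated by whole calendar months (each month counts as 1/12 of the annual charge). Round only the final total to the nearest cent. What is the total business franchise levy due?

$13,580.00

1 Jan – 31 Jan 2000: 1 month at 0.3% → $2,037,000 × 0.3% × 1/12 = $509.2500
1 Feb – 31 Dec 2000: 11 months at 0.7% → $2,037,000 × 0.7% × 11/12 = $13,070.7500
Total = $13,580.0000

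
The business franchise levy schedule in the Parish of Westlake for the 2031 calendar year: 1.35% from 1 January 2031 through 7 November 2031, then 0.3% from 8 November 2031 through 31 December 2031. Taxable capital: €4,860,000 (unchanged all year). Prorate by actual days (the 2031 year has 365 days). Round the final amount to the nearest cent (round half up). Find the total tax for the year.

€58,060.36

1 January – 7 November 2031: 311 days at 1.35% → €4,860,000 × 1.35% × 311/365 = €55,903.3151
8 November – 31 December 2031: 54 days at 0.3% → €4,860,000 × 0.3% × 54/365 = €2,157.0411
Total = €58,060.3562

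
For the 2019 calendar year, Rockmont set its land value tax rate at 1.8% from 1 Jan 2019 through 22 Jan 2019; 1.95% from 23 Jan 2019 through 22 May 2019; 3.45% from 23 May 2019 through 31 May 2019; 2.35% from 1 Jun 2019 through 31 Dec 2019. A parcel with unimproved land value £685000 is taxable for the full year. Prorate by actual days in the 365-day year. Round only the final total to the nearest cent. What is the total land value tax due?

£15155.39

1 Jan – 22 Jan 2019: 22 days at 1.8% → £685000 × 1.8% × 22/365 = £743.1781
23 Jan – 22 May 2019: 120 days at 1.95% → £685000 × 1.95% × 120/365 = £4391.5068
23 May – 31 May 2019: 9 days at 3.45% → £685000 × 3.45% × 9/365 = £582.7192
1 Jun – 31 Dec 2019: 214 days at 2.35% → £685000 × 2.35% × 214/365 = £9437.9863
Total = £15155.3904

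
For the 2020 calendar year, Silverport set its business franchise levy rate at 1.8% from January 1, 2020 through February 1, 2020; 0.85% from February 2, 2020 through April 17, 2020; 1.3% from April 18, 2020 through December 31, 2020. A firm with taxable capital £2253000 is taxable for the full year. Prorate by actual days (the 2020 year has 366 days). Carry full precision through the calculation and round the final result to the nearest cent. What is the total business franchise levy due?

£28168.66

January 1 – February 1, 2020: 32 days at 1.8% → £2253000 × 1.8% × 32/366 = £3545.7049
February 2 – April 17, 2020: 76 days at 0.85% → £2253000 × 0.85% × 76/366 = £3976.6066
April 18 – December 31, 2020: 258 days at 1.3% → £2253000 × 1.3% × 258/366 = £20646.3443
Total = £28168.6557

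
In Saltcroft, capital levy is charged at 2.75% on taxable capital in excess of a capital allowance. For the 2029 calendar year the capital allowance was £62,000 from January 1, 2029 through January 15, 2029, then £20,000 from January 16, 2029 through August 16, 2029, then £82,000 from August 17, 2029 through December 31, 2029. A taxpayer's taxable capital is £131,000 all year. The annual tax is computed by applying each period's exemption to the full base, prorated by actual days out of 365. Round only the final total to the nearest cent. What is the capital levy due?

January 1 – January 15, 2029: 15 days, exemption £62,000 → (£131,000 − £62,000) × 2.75% × 15/365 = £77.9795
January 16 – August 16, 2029: 213 days, exemption £20,000 → (£131,000 − £20,000) × 2.75% × 213/365 = £1,781.3219
August 17 – December 31, 2029: 137 days, exemption £82,000 → (£131,000 − £82,000) × 2.75% × 137/365 = £505.7740
Total = £2,365.0753

£2,365.08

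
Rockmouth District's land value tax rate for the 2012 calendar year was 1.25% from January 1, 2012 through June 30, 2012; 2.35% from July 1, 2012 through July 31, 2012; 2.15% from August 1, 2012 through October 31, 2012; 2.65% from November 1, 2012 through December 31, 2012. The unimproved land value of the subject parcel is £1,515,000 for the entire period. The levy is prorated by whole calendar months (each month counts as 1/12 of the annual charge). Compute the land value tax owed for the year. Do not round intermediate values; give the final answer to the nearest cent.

January 1 – June 30, 2012: 6 months at 1.25% → £1,515,000 × 1.25% × 6/12 = £9,468.7500
July 1 – July 31, 2012: 1 month at 2.35% → £1,515,000 × 2.35% × 1/12 = £2,966.8750
August 1 – October 31, 2012: 3 months at 2.15% → £1,515,000 × 2.15% × 3/12 = £8,143.1250
November 1 – December 31, 2012: 2 months at 2.65% → £1,515,000 × 2.65% × 2/12 = £6,691.2500
Total = £27,270.0000

£27,270.00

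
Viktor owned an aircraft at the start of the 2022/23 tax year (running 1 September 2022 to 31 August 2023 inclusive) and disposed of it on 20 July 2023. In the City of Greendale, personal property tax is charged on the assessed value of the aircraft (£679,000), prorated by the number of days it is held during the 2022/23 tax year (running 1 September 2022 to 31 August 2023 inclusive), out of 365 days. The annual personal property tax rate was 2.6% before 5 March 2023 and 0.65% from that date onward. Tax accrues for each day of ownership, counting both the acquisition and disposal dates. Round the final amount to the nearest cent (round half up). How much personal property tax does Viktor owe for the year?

£10,616.58

1 September 2022 – 4 March 2023: 185 days at 2.6% → £679,000 × 2.6% × 185/365 = £8,947.9178
5 March – 20 July 2023: 138 days at 0.65% → £679,000 × 0.65% × 138/365 = £1,668.6658
Total = £10,616.5836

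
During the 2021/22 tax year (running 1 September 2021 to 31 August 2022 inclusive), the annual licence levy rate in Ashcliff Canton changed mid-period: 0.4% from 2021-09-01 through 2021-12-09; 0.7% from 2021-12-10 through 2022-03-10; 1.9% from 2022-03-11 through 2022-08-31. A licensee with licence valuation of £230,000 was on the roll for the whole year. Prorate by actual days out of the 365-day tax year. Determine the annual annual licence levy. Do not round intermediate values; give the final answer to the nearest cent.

2021-09-01 to 2021-12-09: 100 days at 0.4% → £230,000 × 0.4% × 100/365 = £252.0548
2021-12-10 to 2022-03-10: 91 days at 0.7% → £230,000 × 0.7% × 91/365 = £401.3973
2022-03-11 to 2022-08-31: 174 days at 1.9% → £230,000 × 1.9% × 174/365 = £2,083.2329
Total = £2,736.6849

£2,736.68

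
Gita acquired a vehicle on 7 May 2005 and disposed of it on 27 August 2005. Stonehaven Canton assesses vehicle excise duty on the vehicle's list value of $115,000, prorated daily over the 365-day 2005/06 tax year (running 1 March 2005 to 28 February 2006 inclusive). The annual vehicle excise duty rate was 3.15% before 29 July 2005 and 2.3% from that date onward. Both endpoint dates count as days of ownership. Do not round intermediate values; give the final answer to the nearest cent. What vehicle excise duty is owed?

7 May – 28 July 2005: 83 days at 3.15% → $115,000 × 3.15% × 83/365 = $823.7466
29 July – 27 August 2005: 30 days at 2.3% → $115,000 × 2.3% × 30/365 = $217.3973
Total = $1,041.1438

$1,041.14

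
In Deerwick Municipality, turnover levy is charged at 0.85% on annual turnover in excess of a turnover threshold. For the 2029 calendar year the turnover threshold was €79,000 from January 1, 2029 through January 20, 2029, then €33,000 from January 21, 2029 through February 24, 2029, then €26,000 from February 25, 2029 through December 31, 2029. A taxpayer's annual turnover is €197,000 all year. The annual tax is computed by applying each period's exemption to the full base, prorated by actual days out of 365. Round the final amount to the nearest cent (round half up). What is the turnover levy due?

€1,423.11

January 1 – January 20, 2029: 20 days, exemption €79,000 → (€197,000 − €79,000) × 0.85% × 20/365 = €54.9589
January 21 – February 24, 2029: 35 days, exemption €33,000 → (€197,000 − €33,000) × 0.85% × 35/365 = €133.6712
February 25 – December 31, 2029: 310 days, exemption €26,000 → (€197,000 − €26,000) × 0.85% × 310/365 = €1,234.4795
Total = €1,423.1096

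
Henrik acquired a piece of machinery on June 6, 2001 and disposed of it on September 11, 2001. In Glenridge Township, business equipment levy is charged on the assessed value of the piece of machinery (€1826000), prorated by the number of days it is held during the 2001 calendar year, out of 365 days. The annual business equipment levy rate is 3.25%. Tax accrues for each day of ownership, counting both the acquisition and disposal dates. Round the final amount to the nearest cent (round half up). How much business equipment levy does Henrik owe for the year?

€15933.73

Days held (June 6 – September 11, 2001): 98 out of 365
Tax = €1826000 × 3.25% × 98/365 = €15933.7260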